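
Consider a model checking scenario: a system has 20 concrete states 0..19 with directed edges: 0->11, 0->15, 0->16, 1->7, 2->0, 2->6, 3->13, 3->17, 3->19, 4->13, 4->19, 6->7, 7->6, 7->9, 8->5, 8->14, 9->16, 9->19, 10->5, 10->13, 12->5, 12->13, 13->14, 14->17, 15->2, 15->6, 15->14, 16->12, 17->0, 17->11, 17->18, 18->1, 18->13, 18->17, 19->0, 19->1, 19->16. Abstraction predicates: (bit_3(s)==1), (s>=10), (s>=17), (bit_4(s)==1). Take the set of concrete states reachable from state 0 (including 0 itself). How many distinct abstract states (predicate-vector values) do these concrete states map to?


BFS from 0:
Concrete reachable: {0, 1, 2, 5, 6, 7, 9, 11, 12, 13, 14, 15, 16, 17, 18, 19}
Abstract via predicates (bit_3(s)==1), (s>=10), (s>=17), (bit_4(s)==1):
  (0,0,0,0) <- {0, 1, 2, 5, 6, 7}
  (0,1,0,1) <- {16}
  (0,1,1,1) <- {17, 18, 19}
  (1,0,0,0) <- {9}
  (1,1,0,0) <- {11, 12, 13, 14, 15}
Distinct abstract states = 5

5


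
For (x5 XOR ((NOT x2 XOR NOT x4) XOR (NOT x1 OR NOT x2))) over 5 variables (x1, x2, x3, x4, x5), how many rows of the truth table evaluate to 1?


Formula: (x5 XOR ((NOT x2 XOR NOT x4) XOR (NOT x1 OR NOT x2))) over 5 vars (32 rows)
Evaluate each row (x1, x2, x3, x4, x5 as bits, MSB first):
  row 0 [00000]: (0 XOR ((NOT 0 XOR NOT 0) XOR (NOT 0 OR NOT 0))) -> 1
  row 1 [00001]: (1 XOR ((NOT 0 XOR NOT 0) XOR (NOT 0 OR NOT 0))) -> 0
  row 2 [00010]: (0 XOR ((NOT 0 XOR NOT 1) XOR (NOT 0 OR NOT 0))) -> 0
  row 3 [00011]: (1 XOR ((NOT 0 XOR NOT 1) XOR (NOT 0 OR NOT 0))) -> 1
  row 4 [00100]: (0 XOR ((NOT 0 XOR NOT 0) XOR (NOT 0 OR NOT 0))) -> 1
  row 5 [00101]: (1 XOR ((NOT 0 XOR NOT 0) XOR (NOT 0 OR NOT 0))) -> 0
  row 6 [00110]: (0 XOR ((NOT 0 XOR NOT 1) XOR (NOT 0 OR NOT 0))) -> 0
  row 7 [00111]: (1 XOR ((NOT 0 XOR NOT 1) XOR (NOT 0 OR NOT 0))) -> 1
  row 8 [01000]: (0 XOR ((NOT 1 XOR NOT 0) XOR (NOT 0 OR NOT 1))) -> 0
  row 9 [01001]: (1 XOR ((NOT 1 XOR NOT 0) XOR (NOT 0 OR NOT 1))) -> 1
  row 10 [01010]: (0 XOR ((NOT 1 XOR NOT 1) XOR (NOT 0 OR NOT 1))) -> 1
  row 11 [01011]: (1 XOR ((NOT 1 XOR NOT 1) XOR (NOT 0 OR NOT 1))) -> 0
  row 12 [01100]: (0 XOR ((NOT 1 XOR NOT 0) XOR (NOT 0 OR NOT 1))) -> 0
  row 13 [01101]: (1 XOR ((NOT 1 XOR NOT 0) XOR (NOT 0 OR NOT 1))) -> 1
  row 14 [01110]: (0 XOR ((NOT 1 XOR NOT 1) XOR (NOT 0 OR NOT 1))) -> 1
  row 15 [01111]: (1 XOR ((NOT 1 XOR NOT 1) XOR (NOT 0 OR NOT 1))) -> 0
  row 16 [10000]: (0 XOR ((NOT 0 XOR NOT 0) XOR (NOT 1 OR NOT 0))) -> 1
  row 17 [10001]: (1 XOR ((NOT 0 XOR NOT 0) XOR (NOT 1 OR NOT 0))) -> 0
  row 18 [10010]: (0 XOR ((NOT 0 XOR NOT 1) XOR (NOT 1 OR NOT 0))) -> 0
  row 19 [10011]: (1 XOR ((NOT 0 XOR NOT 1) XOR (NOT 1 OR NOT 0))) -> 1
  row 20 [10100]: (0 XOR ((NOT 0 XOR NOT 0) XOR (NOT 1 OR NOT 0))) -> 1
  row 21 [10101]: (1 XOR ((NOT 0 XOR NOT 0) XOR (NOT 1 OR NOT 0))) -> 0
  row 22 [10110]: (0 XOR ((NOT 0 XOR NOT 1) XOR (NOT 1 OR NOT 0))) -> 0
  row 23 [10111]: (1 XOR ((NOT 0 XOR NOT 1) XOR (NOT 1 OR NOT 0))) -> 1
  row 24 [11000]: (0 XOR ((NOT 1 XOR NOT 0) XOR (NOT 1 OR NOT 1))) -> 1
  row 25 [11001]: (1 XOR ((NOT 1 XOR NOT 0) XOR (NOT 1 OR NOT 1))) -> 0
  row 26 [11010]: (0 XOR ((NOT 1 XOR NOT 1) XOR (NOT 1 OR NOT 1))) -> 0
  row 27 [11011]: (1 XOR ((NOT 1 XOR NOT 1) XOR (NOT 1 OR NOT 1))) -> 1
  row 28 [11100]: (0 XOR ((NOT 1 XOR NOT 0) XOR (NOT 1 OR NOT 1))) -> 1
  row 29 [11101]: (1 XOR ((NOT 1 XOR NOT 0) XOR (NOT 1 OR NOT 1))) -> 0
  row 30 [11110]: (0 XOR ((NOT 1 XOR NOT 1) XOR (NOT 1 OR NOT 1))) -> 0
  row 31 [11111]: (1 XOR ((NOT 1 XOR NOT 1) XOR (NOT 1 OR NOT 1))) -> 1
Full result column, 8 rows per line (x1,x2 fixed per line; x3,x4,x5 runs 000..111 left to right):
  rows 0-7 [x1,x2=00]: 10011001  (ones: 4)
  rows 8-15 [x1,x2=01]: 01100110  (ones: 4)
  rows 16-23 [x1,x2=10]: 10011001  (ones: 4)
  rows 24-31 [x1,x2=11]: 10011001  (ones: 4)
Count of 1-rows = 4+4+4+4 = 16

16


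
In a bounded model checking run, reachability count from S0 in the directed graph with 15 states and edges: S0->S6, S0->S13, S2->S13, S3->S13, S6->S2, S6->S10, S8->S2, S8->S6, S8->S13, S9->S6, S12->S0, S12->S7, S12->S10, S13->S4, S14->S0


BFS from S0:
  layer 0: {S0}
  layer 1: {S6, S13}
  layer 2: {S2, S4, S10}
Reachable set: {S0, S2, S4, S6, S10, S13}
Count = 6

6


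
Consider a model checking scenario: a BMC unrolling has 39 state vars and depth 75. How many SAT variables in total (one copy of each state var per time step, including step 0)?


BMC unrolls to depth k, creating one copy of each state var for steps 0..k.
Step count = 75 + 1 = 76 (steps 0 through 75)
Vars per step = 39
Total = 39 * 76 = 2964

2964


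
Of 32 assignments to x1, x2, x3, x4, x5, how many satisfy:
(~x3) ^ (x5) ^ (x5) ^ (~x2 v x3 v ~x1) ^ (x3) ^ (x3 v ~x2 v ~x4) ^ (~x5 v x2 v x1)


CNF with 7 clauses over 5 vars (32 assignments).
An assignment satisfies CNF iff every clause has >=1 true literal.
Check each row (bits = x1,x2,x3,x4,x5; clause T/F shown):
  row 0 [00000]: clauses=TFFTFTT -> 0
  row 1 [00001]: clauses=TTTTFTF -> 0
  row 2 [00010]: clauses=TFFTFTT -> 0
  row 3 [00011]: clauses=TTTTFTF -> 0
  row 4 [00100]: clauses=FFFTTTT -> 0
  row 5 [00101]: clauses=FTTTTTF -> 0
  row 6 [00110]: clauses=FFFTTTT -> 0
  row 7 [00111]: clauses=FTTTTTF -> 0
  row 8 [01000]: clauses=TFFTFTT -> 0
  row 9 [01001]: clauses=TTTTFTT -> 0
  row 10 [01010]: clauses=TFFTFFT -> 0
  row 11 [01011]: clauses=TTTTFFT -> 0
  row 12 [01100]: clauses=FFFTTTT -> 0
  row 13 [01101]: clauses=FTTTTTT -> 0
  row 14 [01110]: clauses=FFFTTTT -> 0
  row 15 [01111]: clauses=FTTTTTT -> 0
  row 16 [10000]: clauses=TFFTFTT -> 0
  row 17 [10001]: clauses=TTTTFTT -> 0
  row 18 [10010]: clauses=TFFTFTT -> 0
  row 19 [10011]: clauses=TTTTFTT -> 0
  row 20 [10100]: clauses=FFFTTTT -> 0
  row 21 [10101]: clauses=FTTTTTT -> 0
  row 22 [10110]: clauses=FFFTTTT -> 0
  row 23 [10111]: clauses=FTTTTTT -> 0
  row 24 [11000]: clauses=TFFFFTT -> 0
  row 25 [11001]: clauses=TTTFFTT -> 0
  row 26 [11010]: clauses=TFFFFFT -> 0
  row 27 [11011]: clauses=TTTFFFT -> 0
  row 28 [11100]: clauses=FFFTTTT -> 0
  row 29 [11101]: clauses=FTTTTTT -> 0
  row 30 [11110]: clauses=FFFTTTT -> 0
  row 31 [11111]: clauses=FTTTTTT -> 0
Full result column, 8 rows per line (x1,x2 fixed per line; x3,x4,x5 runs 000..111 left to right):
  rows 0-7 [x1,x2=00]: 00000000  (ones: 0)
  rows 8-15 [x1,x2=01]: 00000000  (ones: 0)
  rows 16-23 [x1,x2=10]: 00000000  (ones: 0)
  rows 24-31 [x1,x2=11]: 00000000  (ones: 0)
Satisfying assignments = 0+0+0+0 = 0

0


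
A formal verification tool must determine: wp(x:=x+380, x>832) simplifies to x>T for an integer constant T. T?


Formula: wp(x:=E, P) = P[E/x] (substitute E for x in postcondition)
Step 1: Postcondition: x>832
Step 2: Substitute x+380 for x: x+380>832
Step 3: Solve for x: x > 832-380 = 452

452


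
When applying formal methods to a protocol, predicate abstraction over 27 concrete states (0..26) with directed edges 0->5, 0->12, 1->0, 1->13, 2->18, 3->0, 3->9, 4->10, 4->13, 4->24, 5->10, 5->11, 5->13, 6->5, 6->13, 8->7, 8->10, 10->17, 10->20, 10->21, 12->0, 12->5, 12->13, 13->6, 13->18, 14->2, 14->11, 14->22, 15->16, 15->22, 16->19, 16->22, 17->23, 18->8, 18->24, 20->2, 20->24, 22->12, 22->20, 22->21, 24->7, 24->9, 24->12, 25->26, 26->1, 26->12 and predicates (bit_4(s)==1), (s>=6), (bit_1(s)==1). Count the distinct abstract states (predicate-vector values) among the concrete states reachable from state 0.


BFS from 0:
Concrete reachable: {0, 2, 5, 6, 7, 8, 9, 10, 11, 12, 13, 17, 18, 20, 21, 23, 24}
Abstract via predicates (bit_4(s)==1), (s>=6), (bit_1(s)==1):
  (0,0,0) <- {0, 5}
  (0,0,1) <- {2}
  (0,1,0) <- {8, 9, 12, 13}
  (0,1,1) <- {6, 7, 10, 11}
  (1,1,0) <- {17, 20, 21, 24}
  (1,1,1) <- {18, 23}
Distinct abstract states = 6

6


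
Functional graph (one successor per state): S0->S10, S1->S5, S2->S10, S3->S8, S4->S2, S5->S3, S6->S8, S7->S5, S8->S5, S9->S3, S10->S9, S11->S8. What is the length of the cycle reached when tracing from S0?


Trace from S0 until a state repeats:
  S0 -> S10 -> S9 -> S3 -> S8 -> S5 -> S3
S3 first seen at step 3, revisited at step 6.
Cycle length = 6 - 3 = 3

3


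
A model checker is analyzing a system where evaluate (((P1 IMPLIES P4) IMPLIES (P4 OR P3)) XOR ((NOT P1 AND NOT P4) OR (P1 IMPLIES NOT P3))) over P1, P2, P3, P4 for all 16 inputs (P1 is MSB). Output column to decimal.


Formula: (((P1 IMPLIES P4) IMPLIES (P4 OR P3)) XOR ((NOT P1 AND NOT P4) OR (P1 IMPLIES NOT P3))) over P1, P2, P3, P4 (16 rows)
Evaluate each row (bits = P1,P2,P3,P4, MSB first):
  row 0 [0000]: (((0 IMPLIES 0) IMPLIES (0 OR 0)) XOR ((NOT 0 AND NOT 0) OR (0 IMPLIES NOT 0))) -> 1
  row 1 [0001]: (((0 IMPLIES 1) IMPLIES (1 OR 0)) XOR ((NOT 0 AND NOT 1) OR (0 IMPLIES NOT 0))) -> 0
  row 2 [0010]: (((0 IMPLIES 0) IMPLIES (0 OR 1)) XOR ((NOT 0 AND NOT 0) OR (0 IMPLIES NOT 1))) -> 0
  row 3 [0011]: (((0 IMPLIES 1) IMPLIES (1 OR 1)) XOR ((NOT 0 AND NOT 1) OR (0 IMPLIES NOT 1))) -> 0
  row 4 [0100]: (((0 IMPLIES 0) IMPLIES (0 OR 0)) XOR ((NOT 0 AND NOT 0) OR (0 IMPLIES NOT 0))) -> 1
  row 5 [0101]: (((0 IMPLIES 1) IMPLIES (1 OR 0)) XOR ((NOT 0 AND NOT 1) OR (0 IMPLIES NOT 0))) -> 0
  row 6 [0110]: (((0 IMPLIES 0) IMPLIES (0 OR 1)) XOR ((NOT 0 AND NOT 0) OR (0 IMPLIES NOT 1))) -> 0
  row 7 [0111]: (((0 IMPLIES 1) IMPLIES (1 OR 1)) XOR ((NOT 0 AND NOT 1) OR (0 IMPLIES NOT 1))) -> 0
  row 8 [1000]: (((1 IMPLIES 0) IMPLIES (0 OR 0)) XOR ((NOT 1 AND NOT 0) OR (1 IMPLIES NOT 0))) -> 0
  row 9 [1001]: (((1 IMPLIES 1) IMPLIES (1 OR 0)) XOR ((NOT 1 AND NOT 1) OR (1 IMPLIES NOT 0))) -> 0
  row 10 [1010]: (((1 IMPLIES 0) IMPLIES (0 OR 1)) XOR ((NOT 1 AND NOT 0) OR (1 IMPLIES NOT 1))) -> 1
  row 11 [1011]: (((1 IMPLIES 1) IMPLIES (1 OR 1)) XOR ((NOT 1 AND NOT 1) OR (1 IMPLIES NOT 1))) -> 1
  row 12 [1100]: (((1 IMPLIES 0) IMPLIES (0 OR 0)) XOR ((NOT 1 AND NOT 0) OR (1 IMPLIES NOT 0))) -> 0
  row 13 [1101]: (((1 IMPLIES 1) IMPLIES (1 OR 0)) XOR ((NOT 1 AND NOT 1) OR (1 IMPLIES NOT 0))) -> 0
  row 14 [1110]: (((1 IMPLIES 0) IMPLIES (0 OR 1)) XOR ((NOT 1 AND NOT 0) OR (1 IMPLIES NOT 1))) -> 1
  row 15 [1111]: (((1 IMPLIES 1) IMPLIES (1 OR 1)) XOR ((NOT 1 AND NOT 1) OR (1 IMPLIES NOT 1))) -> 1
Full result column, 4 rows per line (P1,P2 fixed per line; P3,P4 runs 00..11 left to right):
  rows 0-3 [P1,P2=00]: 1000  = hex 8
  rows 4-7 [P1,P2=01]: 1000  = hex 8
  rows 8-11 [P1,P2=10]: 0011  = hex 3
  rows 12-15 [P1,P2=11]: 0011  = hex 3
Output column (row 0 .. row 15) = 1000100000110011
Output column grouped in 4s = 1000 1000 0011 0011 = 0x8833
Convert to decimal digit by digit (value = value*16 + digit):
  8 -> 8
  8*16 + 8 = 136
  136*16 + 3 = 2179
  2179*16 + 3 = 34867
Decimal = 34867

34867


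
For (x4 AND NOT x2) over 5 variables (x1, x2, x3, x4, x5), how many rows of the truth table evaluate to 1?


Formula: (x4 AND NOT x2) over 5 vars (32 rows)
Evaluate each row (x1, x2, x3, x4, x5 as bits, MSB first):
  row 0 [00000]: (0 AND NOT 0) -> 0
  row 1 [00001]: (0 AND NOT 0) -> 0
  row 2 [00010]: (1 AND NOT 0) -> 1
  row 3 [00011]: (1 AND NOT 0) -> 1
  row 4 [00100]: (0 AND NOT 0) -> 0
  row 5 [00101]: (0 AND NOT 0) -> 0
  row 6 [00110]: (1 AND NOT 0) -> 1
  row 7 [00111]: (1 AND NOT 0) -> 1
  row 8 [01000]: (0 AND NOT 1) -> 0
  row 9 [01001]: (0 AND NOT 1) -> 0
  row 10 [01010]: (1 AND NOT 1) -> 0
  row 11 [01011]: (1 AND NOT 1) -> 0
  row 12 [01100]: (0 AND NOT 1) -> 0
  row 13 [01101]: (0 AND NOT 1) -> 0
  row 14 [01110]: (1 AND NOT 1) -> 0
  row 15 [01111]: (1 AND NOT 1) -> 0
  row 16 [10000]: (0 AND NOT 0) -> 0
  row 17 [10001]: (0 AND NOT 0) -> 0
  row 18 [10010]: (1 AND NOT 0) -> 1
  row 19 [10011]: (1 AND NOT 0) -> 1
  row 20 [10100]: (0 AND NOT 0) -> 0
  row 21 [10101]: (0 AND NOT 0) -> 0
  row 22 [10110]: (1 AND NOT 0) -> 1
  row 23 [10111]: (1 AND NOT 0) -> 1
  row 24 [11000]: (0 AND NOT 1) -> 0
  row 25 [11001]: (0 AND NOT 1) -> 0
  row 26 [11010]: (1 AND NOT 1) -> 0
  row 27 [11011]: (1 AND NOT 1) -> 0
  row 28 [11100]: (0 AND NOT 1) -> 0
  row 29 [11101]: (0 AND NOT 1) -> 0
  row 30 [11110]: (1 AND NOT 1) -> 0
  row 31 [11111]: (1 AND NOT 1) -> 0
Full result column, 8 rows per line (x1,x2 fixed per line; x3,x4,x5 runs 000..111 left to right):
  rows 0-7 [x1,x2=00]: 00110011  (ones: 4)
  rows 8-15 [x1,x2=01]: 00000000  (ones: 0)
  rows 16-23 [x1,x2=10]: 00110011  (ones: 4)
  rows 24-31 [x1,x2=11]: 00000000  (ones: 0)
Count of 1-rows = 4+0+4+0 = 8

8


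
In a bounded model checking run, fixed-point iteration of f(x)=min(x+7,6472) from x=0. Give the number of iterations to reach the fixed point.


Step 1: x=0, cap=6472, increment=7
Step 2: x grows by 7 each step until capped at 6472; fixed point is x=6472
Step 3: iterations = ceil(6472/7) = 925

925


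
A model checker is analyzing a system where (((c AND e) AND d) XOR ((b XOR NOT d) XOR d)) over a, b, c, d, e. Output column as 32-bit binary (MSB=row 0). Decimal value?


Formula: (((c AND e) AND d) XOR ((b XOR NOT d) XOR d)) over a, b, c, d, e (32 rows)
Evaluate each row (bits = a,b,c,d,e, MSB first):
  row 0 [00000]: (((0 AND 0) AND 0) XOR ((0 XOR NOT 0) XOR 0)) -> 1
  row 1 [00001]: (((0 AND 1) AND 0) XOR ((0 XOR NOT 0) XOR 0)) -> 1
  row 2 [00010]: (((0 AND 0) AND 1) XOR ((0 XOR NOT 1) XOR 1)) -> 1
  row 3 [00011]: (((0 AND 1) AND 1) XOR ((0 XOR NOT 1) XOR 1)) -> 1
  row 4 [00100]: (((1 AND 0) AND 0) XOR ((0 XOR NOT 0) XOR 0)) -> 1
  row 5 [00101]: (((1 AND 1) AND 0) XOR ((0 XOR NOT 0) XOR 0)) -> 1
  row 6 [00110]: (((1 AND 0) AND 1) XOR ((0 XOR NOT 1) XOR 1)) -> 1
  row 7 [00111]: (((1 AND 1) AND 1) XOR ((0 XOR NOT 1) XOR 1)) -> 0
  row 8 [01000]: (((0 AND 0) AND 0) XOR ((1 XOR NOT 0) XOR 0)) -> 0
  row 9 [01001]: (((0 AND 1) AND 0) XOR ((1 XOR NOT 0) XOR 0)) -> 0
  row 10 [01010]: (((0 AND 0) AND 1) XOR ((1 XOR NOT 1) XOR 1)) -> 0
  row 11 [01011]: (((0 AND 1) AND 1) XOR ((1 XOR NOT 1) XOR 1)) -> 0
  row 12 [01100]: (((1 AND 0) AND 0) XOR ((1 XOR NOT 0) XOR 0)) -> 0
  row 13 [01101]: (((1 AND 1) AND 0) XOR ((1 XOR NOT 0) XOR 0)) -> 0
  row 14 [01110]: (((1 AND 0) AND 1) XOR ((1 XOR NOT 1) XOR 1)) -> 0
  row 15 [01111]: (((1 AND 1) AND 1) XOR ((1 XOR NOT 1) XOR 1)) -> 1
  row 16 [10000]: (((0 AND 0) AND 0) XOR ((0 XOR NOT 0) XOR 0)) -> 1
  row 17 [10001]: (((0 AND 1) AND 0) XOR ((0 XOR NOT 0) XOR 0)) -> 1
  row 18 [10010]: (((0 AND 0) AND 1) XOR ((0 XOR NOT 1) XOR 1)) -> 1
  row 19 [10011]: (((0 AND 1) AND 1) XOR ((0 XOR NOT 1) XOR 1)) -> 1
  row 20 [10100]: (((1 AND 0) AND 0) XOR ((0 XOR NOT 0) XOR 0)) -> 1
  row 21 [10101]: (((1 AND 1) AND 0) XOR ((0 XOR NOT 0) XOR 0)) -> 1
  row 22 [10110]: (((1 AND 0) AND 1) XOR ((0 XOR NOT 1) XOR 1)) -> 1
  row 23 [10111]: (((1 AND 1) AND 1) XOR ((0 XOR NOT 1) XOR 1)) -> 0
  row 24 [11000]: (((0 AND 0) AND 0) XOR ((1 XOR NOT 0) XOR 0)) -> 0
  row 25 [11001]: (((0 AND 1) AND 0) XOR ((1 XOR NOT 0) XOR 0)) -> 0
  row 26 [11010]: (((0 AND 0) AND 1) XOR ((1 XOR NOT 1) XOR 1)) -> 0
  row 27 [11011]: (((0 AND 1) AND 1) XOR ((1 XOR NOT 1) XOR 1)) -> 0
  row 28 [11100]: (((1 AND 0) AND 0) XOR ((1 XOR NOT 0) XOR 0)) -> 0
  row 29 [11101]: (((1 AND 1) AND 0) XOR ((1 XOR NOT 0) XOR 0)) -> 0
  row 30 [11110]: (((1 AND 0) AND 1) XOR ((1 XOR NOT 1) XOR 1)) -> 0
  row 31 [11111]: (((1 AND 1) AND 1) XOR ((1 XOR NOT 1) XOR 1)) -> 1
Full result column, 4 rows per line (a,b,c fixed per line; d,e runs 00..11 left to right):
  rows 0-3 [a,b,c=000]: 1111  = hex F
  rows 4-7 [a,b,c=001]: 1110  = hex E
  rows 8-11 [a,b,c=010]: 0000  = hex 0
  rows 12-15 [a,b,c=011]: 0001  = hex 1
  rows 16-19 [a,b,c=100]: 1111  = hex F
  rows 20-23 [a,b,c=101]: 1110  = hex E
  rows 24-27 [a,b,c=110]: 0000  = hex 0
  rows 28-31 [a,b,c=111]: 0001  = hex 1
Output column (row 0 .. row 31) = 11111110000000011111111000000001
Output column grouped in 4s = 1111 1110 0000 0001 1111 1110 0000 0001 = 0xFE01FE01
Convert to decimal digit by digit (value = value*16 + digit):
  F -> 15
  15*16 + 14 (E) = 254
  254*16 + 0 = 4064
  4064*16 + 1 = 65025
  65025*16 + 15 (F) = 1040415
  1040415*16 + 14 (E) = 16646654
  16646654*16 + 0 = 266346464
  266346464*16 + 1 = 4261543425
Decimal = 4261543425

4261543425


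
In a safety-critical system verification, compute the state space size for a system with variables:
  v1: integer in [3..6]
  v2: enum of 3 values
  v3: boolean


State space = product of domain sizes of all variables.
Domain sizes:
  v1 (integer in [3..6]): 4
  v2 (enum of 3 values): 3
  v3 (boolean): 2
Product = 4 * 3 * 2 = 24

24


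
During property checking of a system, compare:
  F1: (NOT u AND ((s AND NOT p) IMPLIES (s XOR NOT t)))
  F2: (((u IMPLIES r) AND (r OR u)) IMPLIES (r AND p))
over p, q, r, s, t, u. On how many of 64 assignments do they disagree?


F1 = (NOT u AND ((s AND NOT p) IMPLIES (s XOR NOT t)))
F2 = (((u IMPLIES r) AND (r OR u)) IMPLIES (r AND p))
Evaluate both on each of 64 rows (bits = p,q,r,s,t,u):
  row 0 [000000]: F1=1 F2=1 -> 0
  row 1 [000001]: F1=0 F2=1 (differ) -> 1
  row 2 [000010]: F1=1 F2=1 -> 0
  row 3 [000011]: F1=0 F2=1 (differ) -> 1
  row 4 [000100]: F1=0 F2=1 (differ) -> 1
  (every remaining row is evaluated the same way; all 64 results are listed next)
Full result column, 8 rows per line (p,q,r fixed per line; s,t,u runs 000..111 left to right):
  rows 0-7 [p,q,r=000]: 01011101  (ones: 5)
  rows 8-15 [p,q,r=001]: 10100010  (ones: 3)
  rows 16-23 [p,q,r=010]: 01011101  (ones: 5)
  rows 24-31 [p,q,r=011]: 10100010  (ones: 3)
  rows 32-39 [p,q,r=100]: 01010101  (ones: 4)
  rows 40-47 [p,q,r=101]: 01010101  (ones: 4)
  rows 48-55 [p,q,r=110]: 01010101  (ones: 4)
  rows 56-63 [p,q,r=111]: 01010101  (ones: 4)
Disagreements = 5+3+5+3+4+4+4+4 = 32

32


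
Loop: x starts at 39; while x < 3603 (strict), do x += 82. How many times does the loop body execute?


Step 1: x goes from 39 toward 3603 by 82; the body runs while x<3603, so iterations = ceil((bound-start)/step)
Step 2: Distance=3564
Step 3: ceil(3564/82)=44

44


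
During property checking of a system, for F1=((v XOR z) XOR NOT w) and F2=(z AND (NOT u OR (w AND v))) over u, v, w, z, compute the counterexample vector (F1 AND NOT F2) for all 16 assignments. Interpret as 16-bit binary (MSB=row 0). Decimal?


F1 = ((v XOR z) XOR NOT w)
F2 = (z AND (NOT u OR (w AND v)))
Counterexample to F1=>F2 is where F1=1 and F2=0.
Evaluate each row (bits = u,v,w,z, MSB first):
  row 0 [0000]: F1=1 F2=0 -> F1&~F2 -> 1
  row 1 [0001]: F1=0 F2=1 -> F1&~F2 -> 0
  row 2 [0010]: F1=0 F2=0 -> F1&~F2 -> 0
  row 3 [0011]: F1=1 F2=1 -> F1&~F2 -> 0
  row 4 [0100]: F1=0 F2=0 -> F1&~F2 -> 0
  row 5 [0101]: F1=1 F2=1 -> F1&~F2 -> 0
  row 6 [0110]: F1=1 F2=0 -> F1&~F2 -> 1
  row 7 [0111]: F1=0 F2=1 -> F1&~F2 -> 0
  row 8 [1000]: F1=1 F2=0 -> F1&~F2 -> 1
  row 9 [1001]: F1=0 F2=0 -> F1&~F2 -> 0
  row 10 [1010]: F1=0 F2=0 -> F1&~F2 -> 0
  row 11 [1011]: F1=1 F2=0 -> F1&~F2 -> 1
  row 12 [1100]: F1=0 F2=0 -> F1&~F2 -> 0
  row 13 [1101]: F1=1 F2=0 -> F1&~F2 -> 1
  row 14 [1110]: F1=1 F2=0 -> F1&~F2 -> 1
  row 15 [1111]: F1=0 F2=1 -> F1&~F2 -> 0
Full result column, 4 rows per line (u,v fixed per line; w,z runs 00..11 left to right):
  rows 0-3 [u,v=00]: 1000  = hex 8
  rows 4-7 [u,v=01]: 0010  = hex 2
  rows 8-11 [u,v=10]: 1001  = hex 9
  rows 12-15 [u,v=11]: 0110  = hex 6
Counterexample vector (row 0 .. row 15) = 1000001010010110
Output column grouped in 4s = 1000 0010 1001 0110 = 0x8296
Convert to decimal digit by digit (value = value*16 + digit):
  8 -> 8
  8*16 + 2 = 130
  130*16 + 9 = 2089
  2089*16 + 6 = 33430
Decimal = 33430

33430


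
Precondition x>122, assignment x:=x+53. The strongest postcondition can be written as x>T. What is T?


Formula: sp(P, x:=E) = exists old_x. (x = E[old_x/x]) AND P[old_x/x] (old_x is the value of x before the assignment; eliminate old_x by solving x = E[old_x/x] for old_x)
Step 1: Precondition P: x>122, i.e. old_x > 122
Step 2: Assignment gives x = old_x + 53, so old_x = x - 53
Step 3: Substitute into P: x - 53 > 122
Step 4: Simplify: x > 122+53 = 175

175


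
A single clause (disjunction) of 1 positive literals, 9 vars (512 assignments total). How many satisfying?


Step 1: Total=2^9=512
Step 2: Unsat when all 1 false: 2^8=256
Step 3: Sat=512-256=256

256


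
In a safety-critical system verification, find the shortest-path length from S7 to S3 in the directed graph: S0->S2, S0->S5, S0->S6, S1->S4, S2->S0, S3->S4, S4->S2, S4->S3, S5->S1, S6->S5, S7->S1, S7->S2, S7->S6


BFS layer-by-layer from S7:
  dist 0: {S7}
  dist 1: {S1, S2, S6}
  dist 2: {S0, S4, S5}
  dist 3: {S3}
  -> S3 reached at distance 3
Shortest path length = 3

3


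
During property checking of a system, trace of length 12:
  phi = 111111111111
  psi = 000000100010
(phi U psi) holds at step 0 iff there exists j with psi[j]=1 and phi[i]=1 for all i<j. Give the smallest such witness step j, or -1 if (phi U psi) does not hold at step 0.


(phi U psi) at 0: need smallest j with psi[j]=1 and phi[i]=1 for all i in [0,j).
Scan from step 0:
  step 0: phi=1, psi=0 -> continue
  step 1: phi=1, psi=0 -> continue
  step 2: phi=1, psi=0 -> continue
  step 3: phi=1, psi=0 -> continue
  step 6: psi=1 and phi held for [0,6) -> witness found
Witness step = 6

6


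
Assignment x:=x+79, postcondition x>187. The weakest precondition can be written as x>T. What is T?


Formula: wp(x:=E, P) = P[E/x] (substitute E for x in postcondition)
Step 1: Postcondition: x>187
Step 2: Substitute x+79 for x: x+79>187
Step 3: Solve for x: x > 187-79 = 108

108


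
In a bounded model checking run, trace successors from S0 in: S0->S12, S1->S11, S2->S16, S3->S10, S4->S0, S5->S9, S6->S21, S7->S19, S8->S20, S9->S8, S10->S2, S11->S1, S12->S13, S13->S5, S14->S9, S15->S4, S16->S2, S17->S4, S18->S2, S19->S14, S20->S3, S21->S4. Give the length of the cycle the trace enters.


Trace from S0 until a state repeats:
  S0 -> S12 -> S13 -> S5 -> S9 -> S8 -> S20 -> S3 -> S10 -> S2 -> S16 -> S2
S2 first seen at step 9, revisited at step 11.
Cycle length = 11 - 9 = 2

2


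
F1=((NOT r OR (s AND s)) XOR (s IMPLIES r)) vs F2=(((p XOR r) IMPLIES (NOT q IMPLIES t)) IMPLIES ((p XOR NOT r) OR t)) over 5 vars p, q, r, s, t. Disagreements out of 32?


F1 = ((NOT r OR (s AND s)) XOR (s IMPLIES r))
F2 = (((p XOR r) IMPLIES (NOT q IMPLIES t)) IMPLIES ((p XOR NOT r) OR t))
Evaluate both on each of 32 rows (bits = p,q,r,s,t):
  row 0 [00000]: F1=0 F2=1 (differ) -> 1
  row 1 [00001]: F1=0 F2=1 (differ) -> 1
  row 2 [00010]: F1=1 F2=1 -> 0
  row 3 [00011]: F1=1 F2=1 -> 0
  row 4 [00100]: F1=1 F2=1 -> 0
  row 5 [00101]: F1=1 F2=1 -> 0
  row 6 [00110]: F1=0 F2=1 (differ) -> 1
  row 7 [00111]: F1=0 F2=1 (differ) -> 1
  row 8 [01000]: F1=0 F2=1 (differ) -> 1
  row 9 [01001]: F1=0 F2=1 (differ) -> 1
  row 10 [01010]: F1=1 F2=1 -> 0
  row 11 [01011]: F1=1 F2=1 -> 0
  row 12 [01100]: F1=1 F2=0 (differ) -> 1
  row 13 [01101]: F1=1 F2=1 -> 0
  row 14 [01110]: F1=0 F2=0 -> 0
  row 15 [01111]: F1=0 F2=1 (differ) -> 1
  row 16 [10000]: F1=0 F2=1 (differ) -> 1
  row 17 [10001]: F1=0 F2=1 (differ) -> 1
  row 18 [10010]: F1=1 F2=1 -> 0
  row 19 [10011]: F1=1 F2=1 -> 0
  row 20 [10100]: F1=1 F2=1 -> 0
  row 21 [10101]: F1=1 F2=1 -> 0
  row 22 [10110]: F1=0 F2=1 (differ) -> 1
  row 23 [10111]: F1=0 F2=1 (differ) -> 1
  row 24 [11000]: F1=0 F2=0 -> 0
  row 25 [11001]: F1=0 F2=1 (differ) -> 1
  row 26 [11010]: F1=1 F2=0 (differ) -> 1
  row 27 [11011]: F1=1 F2=1 -> 0
  row 28 [11100]: F1=1 F2=1 -> 0
  row 29 [11101]: F1=1 F2=1 -> 0
  row 30 [11110]: F1=0 F2=1 (differ) -> 1
  row 31 [11111]: F1=0 F2=1 (differ) -> 1
Full result column, 8 rows per line (p,q fixed per line; r,s,t runs 000..111 left to right):
  rows 0-7 [p,q=00]: 11000011  (ones: 4)
  rows 8-15 [p,q=01]: 11001001  (ones: 4)
  rows 16-23 [p,q=10]: 11000011  (ones: 4)
  rows 24-31 [p,q=11]: 01100011  (ones: 4)
Disagreements = 4+4+4+4 = 16

16


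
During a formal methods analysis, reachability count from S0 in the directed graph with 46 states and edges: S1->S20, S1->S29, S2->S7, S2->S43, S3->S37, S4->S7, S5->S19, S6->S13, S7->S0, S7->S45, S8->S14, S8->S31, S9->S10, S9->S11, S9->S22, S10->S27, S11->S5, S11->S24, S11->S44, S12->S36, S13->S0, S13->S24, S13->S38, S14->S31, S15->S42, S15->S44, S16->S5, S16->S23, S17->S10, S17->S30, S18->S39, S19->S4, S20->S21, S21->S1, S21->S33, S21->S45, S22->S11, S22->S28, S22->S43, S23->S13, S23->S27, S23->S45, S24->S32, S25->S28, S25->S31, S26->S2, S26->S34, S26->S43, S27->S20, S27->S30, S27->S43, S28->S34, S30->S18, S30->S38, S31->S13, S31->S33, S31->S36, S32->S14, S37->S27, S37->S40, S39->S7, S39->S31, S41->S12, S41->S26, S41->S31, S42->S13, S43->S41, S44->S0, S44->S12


BFS from S0:
  layer 0: {S0}
Reachable set: {S0}
Count = 1

1


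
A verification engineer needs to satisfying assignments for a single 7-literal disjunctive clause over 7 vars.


Step 1: Total=2^7=128
Step 2: Unsat when all 7 false: 2^0=1
Step 3: Sat=128-1=127

127


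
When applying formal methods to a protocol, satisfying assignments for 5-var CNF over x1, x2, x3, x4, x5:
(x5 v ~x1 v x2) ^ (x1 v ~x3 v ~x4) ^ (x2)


CNF with 3 clauses over 5 vars (32 assignments).
An assignment satisfies CNF iff every clause has >=1 true literal.
Check each row (bits = x1,x2,x3,x4,x5; clause T/F shown):
  row 0 [00000]: clauses=TTF -> 0
  row 1 [00001]: clauses=TTF -> 0
  row 2 [00010]: clauses=TTF -> 0
  row 3 [00011]: clauses=TTF -> 0
  row 4 [00100]: clauses=TTF -> 0
  row 5 [00101]: clauses=TTF -> 0
  row 6 [00110]: clauses=TFF -> 0
  row 7 [00111]: clauses=TFF -> 0
  row 8 [01000]: clauses=TTT -> 1
  row 9 [01001]: clauses=TTT -> 1
  row 10 [01010]: clauses=TTT -> 1
  row 11 [01011]: clauses=TTT -> 1
  row 12 [01100]: clauses=TTT -> 1
  row 13 [01101]: clauses=TTT -> 1
  row 14 [01110]: clauses=TFT -> 0
  row 15 [01111]: clauses=TFT -> 0
  row 16 [10000]: clauses=FTF -> 0
  row 17 [10001]: clauses=TTF -> 0
  row 18 [10010]: clauses=FTF -> 0
  row 19 [10011]: clauses=TTF -> 0
  row 20 [10100]: clauses=FTF -> 0
  row 21 [10101]: clauses=TTF -> 0
  row 22 [10110]: clauses=FTF -> 0
  row 23 [10111]: clauses=TTF -> 0
  row 24 [11000]: clauses=TTT -> 1
  row 25 [11001]: clauses=TTT -> 1
  row 26 [11010]: clauses=TTT -> 1
  row 27 [11011]: clauses=TTT -> 1
  row 28 [11100]: clauses=TTT -> 1
  row 29 [11101]: clauses=TTT -> 1
  row 30 [11110]: clauses=TTT -> 1
  row 31 [11111]: clauses=TTT -> 1
Full result column, 8 rows per line (x1,x2 fixed per line; x3,x4,x5 runs 000..111 left to right):
  rows 0-7 [x1,x2=00]: 00000000  (ones: 0)
  rows 8-15 [x1,x2=01]: 11111100  (ones: 6)
  rows 16-23 [x1,x2=10]: 00000000  (ones: 0)
  rows 24-31 [x1,x2=11]: 11111111  (ones: 8)
Satisfying assignments = 0+6+0+8 = 14

14


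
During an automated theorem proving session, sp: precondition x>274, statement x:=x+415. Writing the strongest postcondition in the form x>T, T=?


Formula: sp(P, x:=E) = exists old_x. (x = E[old_x/x]) AND P[old_x/x] (old_x is the value of x before the assignment; eliminate old_x by solving x = E[old_x/x] for old_x)
Step 1: Precondition P: x>274, i.e. old_x > 274
Step 2: Assignment gives x = old_x + 415, so old_x = x - 415
Step 3: Substitute into P: x - 415 > 274
Step 4: Simplify: x > 274+415 = 689

689


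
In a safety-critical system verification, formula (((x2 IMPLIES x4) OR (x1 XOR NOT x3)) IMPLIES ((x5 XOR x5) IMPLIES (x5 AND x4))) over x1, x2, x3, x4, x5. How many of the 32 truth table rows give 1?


Formula: (((x2 IMPLIES x4) OR (x1 XOR NOT x3)) IMPLIES ((x5 XOR x5) IMPLIES (x5 AND x4))) over 5 vars (32 rows)
Evaluate each row (x1, x2, x3, x4, x5 as bits, MSB first):
  row 0 [00000]: (((0 IMPLIES 0) OR (0 XOR NOT 0)) IMPLIES ((0 XOR 0) IMPLIES (0 AND 0))) -> 1
  row 1 [00001]: (((0 IMPLIES 0) OR (0 XOR NOT 0)) IMPLIES ((1 XOR 1) IMPLIES (1 AND 0))) -> 1
  row 2 [00010]: (((0 IMPLIES 1) OR (0 XOR NOT 0)) IMPLIES ((0 XOR 0) IMPLIES (0 AND 1))) -> 1
  row 3 [00011]: (((0 IMPLIES 1) OR (0 XOR NOT 0)) IMPLIES ((1 XOR 1) IMPLIES (1 AND 1))) -> 1
  row 4 [00100]: (((0 IMPLIES 0) OR (0 XOR NOT 1)) IMPLIES ((0 XOR 0) IMPLIES (0 AND 0))) -> 1
  row 5 [00101]: (((0 IMPLIES 0) OR (0 XOR NOT 1)) IMPLIES ((1 XOR 1) IMPLIES (1 AND 0))) -> 1
  row 6 [00110]: (((0 IMPLIES 1) OR (0 XOR NOT 1)) IMPLIES ((0 XOR 0) IMPLIES (0 AND 1))) -> 1
  row 7 [00111]: (((0 IMPLIES 1) OR (0 XOR NOT 1)) IMPLIES ((1 XOR 1) IMPLIES (1 AND 1))) -> 1
  row 8 [01000]: (((1 IMPLIES 0) OR (0 XOR NOT 0)) IMPLIES ((0 XOR 0) IMPLIES (0 AND 0))) -> 1
  row 9 [01001]: (((1 IMPLIES 0) OR (0 XOR NOT 0)) IMPLIES ((1 XOR 1) IMPLIES (1 AND 0))) -> 1
  row 10 [01010]: (((1 IMPLIES 1) OR (0 XOR NOT 0)) IMPLIES ((0 XOR 0) IMPLIES (0 AND 1))) -> 1
  row 11 [01011]: (((1 IMPLIES 1) OR (0 XOR NOT 0)) IMPLIES ((1 XOR 1) IMPLIES (1 AND 1))) -> 1
  row 12 [01100]: (((1 IMPLIES 0) OR (0 XOR NOT 1)) IMPLIES ((0 XOR 0) IMPLIES (0 AND 0))) -> 1
  row 13 [01101]: (((1 IMPLIES 0) OR (0 XOR NOT 1)) IMPLIES ((1 XOR 1) IMPLIES (1 AND 0))) -> 1
  row 14 [01110]: (((1 IMPLIES 1) OR (0 XOR NOT 1)) IMPLIES ((0 XOR 0) IMPLIES (0 AND 1))) -> 1
  row 15 [01111]: (((1 IMPLIES 1) OR (0 XOR NOT 1)) IMPLIES ((1 XOR 1) IMPLIES (1 AND 1))) -> 1
  row 16 [10000]: (((0 IMPLIES 0) OR (1 XOR NOT 0)) IMPLIES ((0 XOR 0) IMPLIES (0 AND 0))) -> 1
  row 17 [10001]: (((0 IMPLIES 0) OR (1 XOR NOT 0)) IMPLIES ((1 XOR 1) IMPLIES (1 AND 0))) -> 1
  row 18 [10010]: (((0 IMPLIES 1) OR (1 XOR NOT 0)) IMPLIES ((0 XOR 0) IMPLIES (0 AND 1))) -> 1
  row 19 [10011]: (((0 IMPLIES 1) OR (1 XOR NOT 0)) IMPLIES ((1 XOR 1) IMPLIES (1 AND 1))) -> 1
  row 20 [10100]: (((0 IMPLIES 0) OR (1 XOR NOT 1)) IMPLIES ((0 XOR 0) IMPLIES (0 AND 0))) -> 1
  row 21 [10101]: (((0 IMPLIES 0) OR (1 XOR NOT 1)) IMPLIES ((1 XOR 1) IMPLIES (1 AND 0))) -> 1
  row 22 [10110]: (((0 IMPLIES 1) OR (1 XOR NOT 1)) IMPLIES ((0 XOR 0) IMPLIES (0 AND 1))) -> 1
  row 23 [10111]: (((0 IMPLIES 1) OR (1 XOR NOT 1)) IMPLIES ((1 XOR 1) IMPLIES (1 AND 1))) -> 1
  row 24 [11000]: (((1 IMPLIES 0) OR (1 XOR NOT 0)) IMPLIES ((0 XOR 0) IMPLIES (0 AND 0))) -> 1
  row 25 [11001]: (((1 IMPLIES 0) OR (1 XOR NOT 0)) IMPLIES ((1 XOR 1) IMPLIES (1 AND 0))) -> 1
  row 26 [11010]: (((1 IMPLIES 1) OR (1 XOR NOT 0)) IMPLIES ((0 XOR 0) IMPLIES (0 AND 1))) -> 1
  row 27 [11011]: (((1 IMPLIES 1) OR (1 XOR NOT 0)) IMPLIES ((1 XOR 1) IMPLIES (1 AND 1))) -> 1
  row 28 [11100]: (((1 IMPLIES 0) OR (1 XOR NOT 1)) IMPLIES ((0 XOR 0) IMPLIES (0 AND 0))) -> 1
  row 29 [11101]: (((1 IMPLIES 0) OR (1 XOR NOT 1)) IMPLIES ((1 XOR 1) IMPLIES (1 AND 0))) -> 1
  row 30 [11110]: (((1 IMPLIES 1) OR (1 XOR NOT 1)) IMPLIES ((0 XOR 0) IMPLIES (0 AND 1))) -> 1
  row 31 [11111]: (((1 IMPLIES 1) OR (1 XOR NOT 1)) IMPLIES ((1 XOR 1) IMPLIES (1 AND 1))) -> 1
Full result column, 8 rows per line (x1,x2 fixed per line; x3,x4,x5 runs 000..111 left to right):
  rows 0-7 [x1,x2=00]: 11111111  (ones: 8)
  rows 8-15 [x1,x2=01]: 11111111  (ones: 8)
  rows 16-23 [x1,x2=10]: 11111111  (ones: 8)
  rows 24-31 [x1,x2=11]: 11111111  (ones: 8)
Count of 1-rows = 8+8+8+8 = 32

32


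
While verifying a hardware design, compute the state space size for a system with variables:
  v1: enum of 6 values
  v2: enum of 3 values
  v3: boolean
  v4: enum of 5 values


State space = product of domain sizes of all variables.
Domain sizes:
  v1 (enum of 6 values): 6
  v2 (enum of 3 values): 3
  v3 (boolean): 2
  v4 (enum of 5 values): 5
Product = 6 * 3 * 2 * 5 = 180

180


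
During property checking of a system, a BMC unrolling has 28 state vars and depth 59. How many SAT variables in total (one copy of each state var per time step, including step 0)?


BMC unrolls to depth k, creating one copy of each state var for steps 0..k.
Step count = 59 + 1 = 60 (steps 0 through 59)
Vars per step = 28
Total = 28 * 60 = 1680

1680


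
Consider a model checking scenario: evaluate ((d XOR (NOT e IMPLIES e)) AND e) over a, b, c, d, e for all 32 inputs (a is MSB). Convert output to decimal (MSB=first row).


Formula: ((d XOR (NOT e IMPLIES e)) AND e) over a, b, c, d, e (32 rows)
Evaluate each row (bits = a,b,c,d,e, MSB first):
  row 0 [00000]: ((0 XOR (NOT 0 IMPLIES 0)) AND 0) -> 0
  row 1 [00001]: ((0 XOR (NOT 1 IMPLIES 1)) AND 1) -> 1
  row 2 [00010]: ((1 XOR (NOT 0 IMPLIES 0)) AND 0) -> 0
  row 3 [00011]: ((1 XOR (NOT 1 IMPLIES 1)) AND 1) -> 0
  row 4 [00100]: ((0 XOR (NOT 0 IMPLIES 0)) AND 0) -> 0
  row 5 [00101]: ((0 XOR (NOT 1 IMPLIES 1)) AND 1) -> 1
  row 6 [00110]: ((1 XOR (NOT 0 IMPLIES 0)) AND 0) -> 0
  row 7 [00111]: ((1 XOR (NOT 1 IMPLIES 1)) AND 1) -> 0
  row 8 [01000]: ((0 XOR (NOT 0 IMPLIES 0)) AND 0) -> 0
  row 9 [01001]: ((0 XOR (NOT 1 IMPLIES 1)) AND 1) -> 1
  row 10 [01010]: ((1 XOR (NOT 0 IMPLIES 0)) AND 0) -> 0
  row 11 [01011]: ((1 XOR (NOT 1 IMPLIES 1)) AND 1) -> 0
  row 12 [01100]: ((0 XOR (NOT 0 IMPLIES 0)) AND 0) -> 0
  row 13 [01101]: ((0 XOR (NOT 1 IMPLIES 1)) AND 1) -> 1
  row 14 [01110]: ((1 XOR (NOT 0 IMPLIES 0)) AND 0) -> 0
  row 15 [01111]: ((1 XOR (NOT 1 IMPLIES 1)) AND 1) -> 0
  row 16 [10000]: ((0 XOR (NOT 0 IMPLIES 0)) AND 0) -> 0
  row 17 [10001]: ((0 XOR (NOT 1 IMPLIES 1)) AND 1) -> 1
  row 18 [10010]: ((1 XOR (NOT 0 IMPLIES 0)) AND 0) -> 0
  row 19 [10011]: ((1 XOR (NOT 1 IMPLIES 1)) AND 1) -> 0
  row 20 [10100]: ((0 XOR (NOT 0 IMPLIES 0)) AND 0) -> 0
  row 21 [10101]: ((0 XOR (NOT 1 IMPLIES 1)) AND 1) -> 1
  row 22 [10110]: ((1 XOR (NOT 0 IMPLIES 0)) AND 0) -> 0
  row 23 [10111]: ((1 XOR (NOT 1 IMPLIES 1)) AND 1) -> 0
  row 24 [11000]: ((0 XOR (NOT 0 IMPLIES 0)) AND 0) -> 0
  row 25 [11001]: ((0 XOR (NOT 1 IMPLIES 1)) AND 1) -> 1
  row 26 [11010]: ((1 XOR (NOT 0 IMPLIES 0)) AND 0) -> 0
  row 27 [11011]: ((1 XOR (NOT 1 IMPLIES 1)) AND 1) -> 0
  row 28 [11100]: ((0 XOR (NOT 0 IMPLIES 0)) AND 0) -> 0
  row 29 [11101]: ((0 XOR (NOT 1 IMPLIES 1)) AND 1) -> 1
  row 30 [11110]: ((1 XOR (NOT 0 IMPLIES 0)) AND 0) -> 0
  row 31 [11111]: ((1 XOR (NOT 1 IMPLIES 1)) AND 1) -> 0
Full result column, 4 rows per line (a,b,c fixed per line; d,e runs 00..11 left to right):
  rows 0-3 [a,b,c=000]: 0100  = hex 4
  rows 4-7 [a,b,c=001]: 0100  = hex 4
  rows 8-11 [a,b,c=010]: 0100  = hex 4
  rows 12-15 [a,b,c=011]: 0100  = hex 4
  rows 16-19 [a,b,c=100]: 0100  = hex 4
  rows 20-23 [a,b,c=101]: 0100  = hex 4
  rows 24-27 [a,b,c=110]: 0100  = hex 4
  rows 28-31 [a,b,c=111]: 0100  = hex 4
Output column (row 0 .. row 31) = 01000100010001000100010001000100
Output column grouped in 4s = 0100 0100 0100 0100 0100 0100 0100 0100 = 0x44444444
Convert to decimal digit by digit (value = value*16 + digit):
  4 -> 4
  4*16 + 4 = 68
  68*16 + 4 = 1092
  1092*16 + 4 = 17476
  17476*16 + 4 = 279620
  279620*16 + 4 = 4473924
  4473924*16 + 4 = 71582788
  71582788*16 + 4 = 1145324612
Decimal = 1145324612

1145324612


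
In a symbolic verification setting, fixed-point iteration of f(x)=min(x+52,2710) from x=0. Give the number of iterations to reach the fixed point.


Step 1: x=0, cap=2710, increment=52
Step 2: x grows by 52 each step until capped at 2710; fixed point is x=2710
Step 3: iterations = ceil(2710/52) = 53

53


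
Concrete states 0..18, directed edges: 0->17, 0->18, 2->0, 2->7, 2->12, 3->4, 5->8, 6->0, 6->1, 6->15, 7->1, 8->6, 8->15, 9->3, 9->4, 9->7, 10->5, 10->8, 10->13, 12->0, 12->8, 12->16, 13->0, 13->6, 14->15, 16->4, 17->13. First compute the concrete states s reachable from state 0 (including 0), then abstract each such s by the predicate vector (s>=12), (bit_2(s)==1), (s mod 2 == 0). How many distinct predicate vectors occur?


BFS from 0:
Concrete reachable: {0, 1, 6, 13, 15, 17, 18}
Abstract via predicates (s>=12), (bit_2(s)==1), (s mod 2 == 0):
  (0,0,0) <- {1}
  (0,0,1) <- {0}
  (0,1,1) <- {6}
  (1,0,0) <- {17}
  (1,0,1) <- {18}
  (1,1,0) <- {13, 15}
Distinct abstract states = 6

6


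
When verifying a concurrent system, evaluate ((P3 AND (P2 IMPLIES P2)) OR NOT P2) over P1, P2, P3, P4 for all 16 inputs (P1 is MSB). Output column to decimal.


Formula: ((P3 AND (P2 IMPLIES P2)) OR NOT P2) over P1, P2, P3, P4 (16 rows)
Evaluate each row (bits = P1,P2,P3,P4, MSB first):
  row 0 [0000]: ((0 AND (0 IMPLIES 0)) OR NOT 0) -> 1
  row 1 [0001]: ((0 AND (0 IMPLIES 0)) OR NOT 0) -> 1
  row 2 [0010]: ((1 AND (0 IMPLIES 0)) OR NOT 0) -> 1
  row 3 [0011]: ((1 AND (0 IMPLIES 0)) OR NOT 0) -> 1
  row 4 [0100]: ((0 AND (1 IMPLIES 1)) OR NOT 1) -> 0
  row 5 [0101]: ((0 AND (1 IMPLIES 1)) OR NOT 1) -> 0
  row 6 [0110]: ((1 AND (1 IMPLIES 1)) OR NOT 1) -> 1
  row 7 [0111]: ((1 AND (1 IMPLIES 1)) OR NOT 1) -> 1
  row 8 [1000]: ((0 AND (0 IMPLIES 0)) OR NOT 0) -> 1
  row 9 [1001]: ((0 AND (0 IMPLIES 0)) OR NOT 0) -> 1
  row 10 [1010]: ((1 AND (0 IMPLIES 0)) OR NOT 0) -> 1
  row 11 [1011]: ((1 AND (0 IMPLIES 0)) OR NOT 0) -> 1
  row 12 [1100]: ((0 AND (1 IMPLIES 1)) OR NOT 1) -> 0
  row 13 [1101]: ((0 AND (1 IMPLIES 1)) OR NOT 1) -> 0
  row 14 [1110]: ((1 AND (1 IMPLIES 1)) OR NOT 1) -> 1
  row 15 [1111]: ((1 AND (1 IMPLIES 1)) OR NOT 1) -> 1
Full result column, 4 rows per line (P1,P2 fixed per line; P3,P4 runs 00..11 left to right):
  rows 0-3 [P1,P2=00]: 1111  = hex F
  rows 4-7 [P1,P2=01]: 0011  = hex 3
  rows 8-11 [P1,P2=10]: 1111  = hex F
  rows 12-15 [P1,P2=11]: 0011  = hex 3
Output column (row 0 .. row 15) = 1111001111110011
Output column grouped in 4s = 1111 0011 1111 0011 = 0xF3F3
Convert to decimal digit by digit (value = value*16 + digit):
  F -> 15
  15*16 + 3 = 243
  243*16 + 15 (F) = 3903
  3903*16 + 3 = 62451
Decimal = 62451

62451


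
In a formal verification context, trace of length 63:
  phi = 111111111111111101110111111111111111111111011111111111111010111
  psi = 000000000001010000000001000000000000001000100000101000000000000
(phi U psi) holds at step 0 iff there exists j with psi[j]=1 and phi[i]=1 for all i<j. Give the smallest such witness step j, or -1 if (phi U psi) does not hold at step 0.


(phi U psi) at 0: need smallest j with psi[j]=1 and phi[i]=1 for all i in [0,j).
Scan from step 0:
  step 0: phi=1, psi=0 -> continue
  step 1: phi=1, psi=0 -> continue
  step 2: phi=1, psi=0 -> continue
  step 3: phi=1, psi=0 -> continue
  step 11: psi=1 and phi held for [0,11) -> witness found
Witness step = 11

11


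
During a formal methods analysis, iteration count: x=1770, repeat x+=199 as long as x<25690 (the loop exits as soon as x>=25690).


Step 1: x goes from 1770 toward 25690 by 199; the body runs while x<25690, so iterations = ceil((bound-start)/step)
Step 2: Distance=23920
Step 3: ceil(23920/199)=121

121


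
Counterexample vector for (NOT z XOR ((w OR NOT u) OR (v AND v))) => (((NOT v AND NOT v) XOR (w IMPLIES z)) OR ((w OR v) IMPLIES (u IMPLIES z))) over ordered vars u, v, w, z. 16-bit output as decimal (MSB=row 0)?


F1 = (NOT z XOR ((w OR NOT u) OR (v AND v)))
F2 = (((NOT v AND NOT v) XOR (w IMPLIES z)) OR ((w OR v) IMPLIES (u IMPLIES z)))
Counterexample to F1=>F2 is where F1=1 and F2=0.
Evaluate each row (bits = u,v,w,z, MSB first):
  row 0 [0000]: F1=0 F2=1 -> F1&~F2 -> 0
  row 1 [0001]: F1=1 F2=1 -> F1&~F2 -> 0
  row 2 [0010]: F1=0 F2=1 -> F1&~F2 -> 0
  row 3 [0011]: F1=1 F2=1 -> F1&~F2 -> 0
  row 4 [0100]: F1=0 F2=1 -> F1&~F2 -> 0
  row 5 [0101]: F1=1 F2=1 -> F1&~F2 -> 0
  row 6 [0110]: F1=0 F2=1 -> F1&~F2 -> 0
  row 7 [0111]: F1=1 F2=1 -> F1&~F2 -> 0
  row 8 [1000]: F1=1 F2=1 -> F1&~F2 -> 0
  row 9 [1001]: F1=0 F2=1 -> F1&~F2 -> 0
  row 10 [1010]: F1=0 F2=1 -> F1&~F2 -> 0
  row 11 [1011]: F1=1 F2=1 -> F1&~F2 -> 0
  row 12 [1100]: F1=0 F2=1 -> F1&~F2 -> 0
  row 13 [1101]: F1=1 F2=1 -> F1&~F2 -> 0
  row 14 [1110]: F1=0 F2=0 -> F1&~F2 -> 0
  row 15 [1111]: F1=1 F2=1 -> F1&~F2 -> 0
Full result column, 4 rows per line (u,v fixed per line; w,z runs 00..11 left to right):
  rows 0-3 [u,v=00]: 0000  = hex 0
  rows 4-7 [u,v=01]: 0000  = hex 0
  rows 8-11 [u,v=10]: 0000  = hex 0
  rows 12-15 [u,v=11]: 0000  = hex 0
Counterexample vector (row 0 .. row 15) = 0000000000000000
Output column grouped in 4s = 0000 0000 0000 0000 = 0x0000
Convert to decimal digit by digit (value = value*16 + digit):
  0 -> 0
  0*16 + 0 = 0
  0*16 + 0 = 0
  0*16 + 0 = 0
Decimal = 0

0


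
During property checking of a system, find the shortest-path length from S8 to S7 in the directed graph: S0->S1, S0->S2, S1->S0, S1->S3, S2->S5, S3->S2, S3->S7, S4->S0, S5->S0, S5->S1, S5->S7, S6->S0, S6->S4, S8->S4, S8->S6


BFS layer-by-layer from S8:
  dist 0: {S8}
  dist 1: {S4, S6}
  dist 2: {S0}
  dist 3: {S1, S2}
  dist 4: {S3, S5}
  dist 5: {S7}
  -> S7 reached at distance 5
Shortest path length = 5

5


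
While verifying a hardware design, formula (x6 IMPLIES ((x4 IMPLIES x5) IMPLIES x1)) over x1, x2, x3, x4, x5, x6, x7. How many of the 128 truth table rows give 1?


Formula: (x6 IMPLIES ((x4 IMPLIES x5) IMPLIES x1)) over 7 vars (128 rows)
Evaluate each row (x1, x2, x3, x4, x5, x6, x7 as bits, MSB first):
  row 0 [0000000]: (0 IMPLIES ((0 IMPLIES 0) IMPLIES 0)) -> 1
  row 1 [0000001]: (0 IMPLIES ((0 IMPLIES 0) IMPLIES 0)) -> 1
  row 2 [0000010]: (1 IMPLIES ((0 IMPLIES 0) IMPLIES 0)) -> 0
  row 3 [0000011]: (1 IMPLIES ((0 IMPLIES 0) IMPLIES 0)) -> 0
  row 4 [0000100]: (0 IMPLIES ((0 IMPLIES 1) IMPLIES 0)) -> 1
  (every remaining row is evaluated the same way; all 128 results are listed next)
Full result column, 8 rows per line (x1,x2,x3,x4 fixed per line; x5,x6,x7 runs 000..111 left to right):
  rows 0-7 [x1,x2,x3,x4=0000]: 11001100  (ones: 4)
  rows 8-15 [x1,x2,x3,x4=0001]: 11111100  (ones: 6)
  rows 16-23 [x1,x2,x3,x4=0010]: 11001100  (ones: 4)
  rows 24-31 [x1,x2,x3,x4=0011]: 11111100  (ones: 6)
  rows 32-39 [x1,x2,x3,x4=0100]: 11001100  (ones: 4)
  rows 40-47 [x1,x2,x3,x4=0101]: 11111100  (ones: 6)
  rows 48-55 [x1,x2,x3,x4=0110]: 11001100  (ones: 4)
  rows 56-63 [x1,x2,x3,x4=0111]: 11111100  (ones: 6)
  rows 64-71 [x1,x2,x3,x4=1000]: 11111111  (ones: 8)
  rows 72-79 [x1,x2,x3,x4=1001]: 11111111  (ones: 8)
  rows 80-87 [x1,x2,x3,x4=1010]: 11111111  (ones: 8)
  rows 88-95 [x1,x2,x3,x4=1011]: 11111111  (ones: 8)
  rows 96-103 [x1,x2,x3,x4=1100]: 11111111  (ones: 8)
  rows 104-111 [x1,x2,x3,x4=1101]: 11111111  (ones: 8)
  rows 112-119 [x1,x2,x3,x4=1110]: 11111111  (ones: 8)
  rows 120-127 [x1,x2,x3,x4=1111]: 11111111  (ones: 8)
Count of 1-rows = 4+6+4+6+4+6+4+6+8+8+8+8+8+8+8+8 = 104

104
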